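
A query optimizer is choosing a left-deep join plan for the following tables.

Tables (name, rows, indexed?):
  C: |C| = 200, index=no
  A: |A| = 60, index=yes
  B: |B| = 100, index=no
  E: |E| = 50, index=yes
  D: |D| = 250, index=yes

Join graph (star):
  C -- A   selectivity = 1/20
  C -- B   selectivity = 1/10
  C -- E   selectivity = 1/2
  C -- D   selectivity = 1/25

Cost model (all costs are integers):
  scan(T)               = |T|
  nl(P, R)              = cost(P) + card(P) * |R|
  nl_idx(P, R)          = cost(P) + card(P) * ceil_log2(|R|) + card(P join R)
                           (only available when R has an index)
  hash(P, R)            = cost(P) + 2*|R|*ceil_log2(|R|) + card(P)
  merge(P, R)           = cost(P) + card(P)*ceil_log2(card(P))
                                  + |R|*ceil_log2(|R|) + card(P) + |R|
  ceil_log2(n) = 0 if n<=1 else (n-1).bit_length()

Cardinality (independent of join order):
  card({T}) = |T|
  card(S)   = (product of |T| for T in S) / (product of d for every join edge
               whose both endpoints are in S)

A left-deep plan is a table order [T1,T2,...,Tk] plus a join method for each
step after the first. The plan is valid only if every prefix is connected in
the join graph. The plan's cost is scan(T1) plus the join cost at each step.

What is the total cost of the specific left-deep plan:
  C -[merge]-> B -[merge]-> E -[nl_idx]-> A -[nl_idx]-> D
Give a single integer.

step 1: scan C: cost=200, card=200
step 2: join B via merge
    card(P join B) = 200*100/(10) = 2000
    cost = 200 + 200*8 + 100*7 + 200 + 100 = 2800
step 3: join E via merge
    card(P join E) = 2000*50/(2) = 50000
    cost = 2800 + 2000*11 + 50*6 + 2000 + 50 = 27150
step 4: join A via nl_idx
    card(P join A) = 50000*60/(20) = 150000
    cost = 27150 + 50000*6 + 150000 = 477150
step 5: join D via nl_idx
    card(P join D) = 150000*250/(25) = 1500000
    cost = 477150 + 150000*8 + 1500000 = 3177150

3177150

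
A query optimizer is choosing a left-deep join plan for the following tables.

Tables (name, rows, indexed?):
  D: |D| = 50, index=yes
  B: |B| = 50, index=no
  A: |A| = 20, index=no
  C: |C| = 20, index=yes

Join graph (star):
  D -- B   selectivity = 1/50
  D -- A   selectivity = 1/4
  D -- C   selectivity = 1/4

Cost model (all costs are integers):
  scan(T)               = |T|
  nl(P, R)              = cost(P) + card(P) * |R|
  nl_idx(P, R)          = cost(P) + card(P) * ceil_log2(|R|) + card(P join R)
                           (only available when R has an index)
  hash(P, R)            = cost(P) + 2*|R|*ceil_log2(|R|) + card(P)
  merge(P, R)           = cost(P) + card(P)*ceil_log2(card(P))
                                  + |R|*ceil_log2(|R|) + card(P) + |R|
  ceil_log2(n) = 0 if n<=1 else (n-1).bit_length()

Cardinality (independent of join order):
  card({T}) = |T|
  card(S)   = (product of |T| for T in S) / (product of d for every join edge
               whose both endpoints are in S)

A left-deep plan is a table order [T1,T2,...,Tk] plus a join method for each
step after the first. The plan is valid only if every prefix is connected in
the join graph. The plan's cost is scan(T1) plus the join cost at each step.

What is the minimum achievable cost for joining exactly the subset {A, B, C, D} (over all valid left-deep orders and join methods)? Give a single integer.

1100

Selinger DP over subsets of {A,B,C,D}:
  {D}: scan cost=50, card=50
  {B}: scan cost=50, card=50
  {A}: scan cost=20, card=20
  {C}: scan cost=20, card=20
  {BD}: card=50; try (D,nl_idx)→400, (D,hash)→700, (B,hash)→700, (D,merge)→750, (B,merge)→750, (D,nl)→2550 …(+1); best=400 via (D,nl_idx)
  {AD}: card=250; try (A,hash)→300, (D,nl_idx)→390, (D,merge)→490, (A,merge)→520, (D,hash)→640, (D,nl)→1020 …(+1); best=300 via (A,hash)
  {CD}: card=250; try (C,hash)→300, (D,nl_idx)→390, (D,merge)→490, (C,merge)→520, (C,nl_idx)→550, (D,hash)→640 …(+2); best=300 via (C,hash)
  {ABD}: card=250; try (A,hash)→650, (A,merge)→870, (B,hash)→1150, (A,nl)→1400, (B,merge)→2900, (B,nl)→12800; best=650 via (A,hash)
  {BCD}: card=250; try (C,hash)→650, (C,merge)→870, (C,nl_idx)→900, (B,hash)→1150, (C,nl)→1400, (B,merge)→2900 …(+1); best=650 via (C,hash)
  {ACD}: card=1250; try (C,hash)→750, (A,hash)→750, (C,merge)→2670, (A,merge)→2670, (C,nl_idx)→2800, (C,nl)→5300 …(+1); best=750 via (C,hash)
  {ABCD}: card=1250; try (C,hash)→1100, (A,hash)→1100, (B,hash)→2600, (C,merge)→3020, (A,merge)→3020, (C,nl_idx)→3150 …(+4); best=1100 via (C,hash)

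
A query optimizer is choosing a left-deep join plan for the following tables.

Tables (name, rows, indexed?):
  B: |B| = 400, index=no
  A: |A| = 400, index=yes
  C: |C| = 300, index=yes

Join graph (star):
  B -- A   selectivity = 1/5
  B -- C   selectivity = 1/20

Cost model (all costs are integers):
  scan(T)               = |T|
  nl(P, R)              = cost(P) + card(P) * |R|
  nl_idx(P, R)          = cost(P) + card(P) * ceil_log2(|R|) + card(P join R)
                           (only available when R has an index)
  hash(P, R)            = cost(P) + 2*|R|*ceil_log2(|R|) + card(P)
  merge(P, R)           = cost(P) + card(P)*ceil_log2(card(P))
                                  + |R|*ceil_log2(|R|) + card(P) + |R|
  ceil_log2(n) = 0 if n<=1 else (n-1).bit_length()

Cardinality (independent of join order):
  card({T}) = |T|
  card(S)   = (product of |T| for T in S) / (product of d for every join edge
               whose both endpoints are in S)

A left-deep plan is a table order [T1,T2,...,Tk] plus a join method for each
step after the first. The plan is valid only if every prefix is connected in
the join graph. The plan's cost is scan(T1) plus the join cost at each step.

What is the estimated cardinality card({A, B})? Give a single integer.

32000

Tables in S: A(400), B(400)
Edges inside S: B-A(d=5)
numerator = 400 * 400 = 160000
denominator = 5 = 5
card(S) = 160000 / 5 = 32000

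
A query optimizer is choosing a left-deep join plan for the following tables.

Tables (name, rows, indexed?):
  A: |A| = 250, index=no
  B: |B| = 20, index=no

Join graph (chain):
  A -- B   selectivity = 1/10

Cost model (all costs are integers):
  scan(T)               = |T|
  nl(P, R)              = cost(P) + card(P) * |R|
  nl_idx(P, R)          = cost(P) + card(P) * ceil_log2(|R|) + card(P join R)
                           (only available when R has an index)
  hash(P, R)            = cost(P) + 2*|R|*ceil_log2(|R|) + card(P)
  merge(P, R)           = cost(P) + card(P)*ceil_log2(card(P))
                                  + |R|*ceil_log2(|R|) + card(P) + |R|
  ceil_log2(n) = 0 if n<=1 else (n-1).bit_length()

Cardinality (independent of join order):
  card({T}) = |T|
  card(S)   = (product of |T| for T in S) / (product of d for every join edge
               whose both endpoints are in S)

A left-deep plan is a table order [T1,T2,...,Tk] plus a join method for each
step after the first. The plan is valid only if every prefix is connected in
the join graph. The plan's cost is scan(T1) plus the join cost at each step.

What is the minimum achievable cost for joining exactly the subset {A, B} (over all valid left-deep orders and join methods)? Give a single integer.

Selinger DP over subsets of {A,B}:
  {A}: scan cost=250, card=250
  {B}: scan cost=20, card=20
  {AB}: card=500; try (B,hash)→700, (A,merge)→2390, (B,merge)→2620, (A,hash)→4040, (A,nl)→5020, (B,nl)→5250; best=700 via (B,hash)

700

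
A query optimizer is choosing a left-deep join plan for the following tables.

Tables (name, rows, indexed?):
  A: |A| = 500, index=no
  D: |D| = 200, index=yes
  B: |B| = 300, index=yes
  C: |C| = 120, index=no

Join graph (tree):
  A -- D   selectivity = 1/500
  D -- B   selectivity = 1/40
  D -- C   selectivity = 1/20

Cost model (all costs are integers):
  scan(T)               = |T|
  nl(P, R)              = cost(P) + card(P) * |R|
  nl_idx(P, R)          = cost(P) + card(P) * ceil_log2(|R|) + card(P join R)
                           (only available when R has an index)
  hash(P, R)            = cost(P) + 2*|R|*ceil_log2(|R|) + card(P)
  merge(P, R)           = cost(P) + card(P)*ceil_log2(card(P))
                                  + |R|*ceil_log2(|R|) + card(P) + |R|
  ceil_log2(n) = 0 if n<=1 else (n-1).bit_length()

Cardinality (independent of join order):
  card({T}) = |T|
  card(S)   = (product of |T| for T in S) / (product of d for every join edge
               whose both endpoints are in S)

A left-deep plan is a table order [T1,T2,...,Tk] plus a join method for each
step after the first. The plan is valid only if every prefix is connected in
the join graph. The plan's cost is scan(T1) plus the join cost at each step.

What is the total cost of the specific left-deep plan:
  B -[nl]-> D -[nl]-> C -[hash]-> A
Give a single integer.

258300

step 1: scan B: cost=300, card=300
step 2: join D via nl
    card(P join D) = 300*200/(40) = 1500
    cost = 300 + 300*200 = 60300
step 3: join C via nl
    card(P join C) = 1500*120/(20) = 9000
    cost = 60300 + 1500*120 = 240300
step 4: join A via hash
    card(P join A) = 9000*500/(500) = 9000
    cost = 240300 + 2*500*9 + 9000 = 258300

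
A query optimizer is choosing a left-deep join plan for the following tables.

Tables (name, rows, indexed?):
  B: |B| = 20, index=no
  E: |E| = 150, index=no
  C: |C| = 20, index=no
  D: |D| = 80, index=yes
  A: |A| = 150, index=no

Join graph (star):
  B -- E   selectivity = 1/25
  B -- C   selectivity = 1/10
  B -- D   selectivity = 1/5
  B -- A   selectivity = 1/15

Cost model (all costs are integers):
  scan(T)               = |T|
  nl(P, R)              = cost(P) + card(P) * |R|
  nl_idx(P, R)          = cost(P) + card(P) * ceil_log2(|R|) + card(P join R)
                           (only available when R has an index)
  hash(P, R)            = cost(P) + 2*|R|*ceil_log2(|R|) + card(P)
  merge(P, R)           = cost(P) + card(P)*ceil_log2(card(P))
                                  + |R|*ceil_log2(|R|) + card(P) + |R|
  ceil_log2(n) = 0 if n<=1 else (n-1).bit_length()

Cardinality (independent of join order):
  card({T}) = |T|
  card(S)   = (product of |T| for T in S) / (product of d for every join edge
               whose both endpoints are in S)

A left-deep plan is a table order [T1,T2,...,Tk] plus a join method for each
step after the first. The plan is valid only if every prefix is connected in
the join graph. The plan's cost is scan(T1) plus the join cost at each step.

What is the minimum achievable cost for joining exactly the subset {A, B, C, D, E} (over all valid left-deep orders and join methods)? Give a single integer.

6980

Selinger DP over subsets of {A,B,C,D,E}:
  {B}: scan cost=20, card=20
  {E}: scan cost=150, card=150
  {C}: scan cost=20, card=20
  {D}: scan cost=80, card=80
  {A}: scan cost=150, card=150
  {BE}: card=120; try (B,hash)→500, (E,merge)→1490, (B,merge)→1620, (E,hash)→2440, (E,nl)→3020, (B,nl)→3150; best=500 via (B,hash)
  {BC}: card=40; try (C,hash)→240, (B,hash)→240, (C,merge)→260, (B,merge)→260, (C,nl)→420, (B,nl)→420; best=240 via (C,hash)
  {BD}: card=320; try (B,hash)→360, (D,nl_idx)→480, (D,merge)→780, (B,merge)→840, (D,hash)→1160, (D,nl)→1620 …(+1); best=360 via (B,hash)
  {AB}: card=200; try (B,hash)→500, (A,merge)→1490, (B,merge)→1620, (A,hash)→2440, (A,nl)→3020, (B,nl)→3150; best=500 via (B,hash)
  {BCE}: card=240; try (C,hash)→820, (C,merge)→1580, (E,merge)→1870, (E,hash)→2680, (C,nl)→2900, (E,nl)→6240; best=820 via (C,hash)
  {BDE}: card=1920; try (D,hash)→1740, (D,merge)→2100, (E,hash)→3080, (D,nl_idx)→3260, (E,merge)→4910, (D,nl)→10100 …(+1); best=1740 via (D,hash)
  {ABE}: card=1200; try (A,merge)→2810, (A,hash)→3020, (E,hash)→3100, (E,merge)→3650, (A,nl)→18500, (E,nl)→30500; best=2810 via (A,merge)
  {BCD}: card=640; try (C,hash)→880, (D,merge)→1160, (D,nl_idx)→1160, (D,hash)→1400, (D,nl)→3440, (C,merge)→3680 …(+1); best=880 via (C,hash)
  {ABC}: card=400; try (C,hash)→900, (A,merge)→1870, (C,merge)→2420, (A,hash)→2680, (C,nl)→4500, (A,nl)→6240; best=900 via (C,hash)
  {ABD}: card=3200; try (D,hash)→1820, (D,merge)→2940, (A,hash)→3080, (A,merge)→4910, (D,nl_idx)→5100, (D,nl)→16500 …(+1); best=1820 via (D,hash)
  {BCDE}: card=3840; try (D,hash)→2180, (D,merge)→3620, (C,hash)→3860, (E,hash)→3920, (D,nl_idx)→6340, (E,merge)→9270 …(+4); best=2180 via (D,hash)
  {ABCE}: card=2400; try (A,hash)→3460, (E,hash)→3700, (C,hash)→4210, (A,merge)→4330, (E,merge)→6250, (C,merge)→17330 …(+3); best=3460 via (A,hash)
  {ABDE}: card=19200; try (D,hash)→5130, (A,hash)→6060, (E,hash)→7420, (D,merge)→17850, (A,merge)→26130, (D,nl_idx)→30410 …(+4); best=5130 via (D,hash)
  {ABCD}: card=6400; try (D,hash)→2420, (A,hash)→3920, (C,hash)→5220, (D,merge)→5540, (A,merge)→9270, (D,nl_idx)→10100 …(+4); best=2420 via (D,hash)
  {ABCDE}: card=38400; try (D,hash)→6980, (A,hash)→8420, (E,hash)→11220, (C,hash)→24530, (D,merge)→35300, (A,merge)→53450 …(+7); best=6980 via (D,hash)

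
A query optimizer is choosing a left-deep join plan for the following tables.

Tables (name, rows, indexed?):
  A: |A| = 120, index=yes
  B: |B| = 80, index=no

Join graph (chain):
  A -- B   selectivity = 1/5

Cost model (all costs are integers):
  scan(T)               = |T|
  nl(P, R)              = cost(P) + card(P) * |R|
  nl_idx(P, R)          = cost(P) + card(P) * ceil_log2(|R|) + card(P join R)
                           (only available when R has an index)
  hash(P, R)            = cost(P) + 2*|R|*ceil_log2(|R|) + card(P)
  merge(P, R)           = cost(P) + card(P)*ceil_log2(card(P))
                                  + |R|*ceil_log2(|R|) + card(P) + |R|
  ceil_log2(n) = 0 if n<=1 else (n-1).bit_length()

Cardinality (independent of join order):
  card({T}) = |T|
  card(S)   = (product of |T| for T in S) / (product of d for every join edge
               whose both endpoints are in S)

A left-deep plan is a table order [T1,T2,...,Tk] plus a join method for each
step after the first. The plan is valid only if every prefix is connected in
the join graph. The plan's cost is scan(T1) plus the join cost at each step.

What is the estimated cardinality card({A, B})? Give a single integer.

1920

Tables in S: A(120), B(80)
Edges inside S: A-B(d=5)
numerator = 120 * 80 = 9600
denominator = 5 = 5
card(S) = 9600 / 5 = 1920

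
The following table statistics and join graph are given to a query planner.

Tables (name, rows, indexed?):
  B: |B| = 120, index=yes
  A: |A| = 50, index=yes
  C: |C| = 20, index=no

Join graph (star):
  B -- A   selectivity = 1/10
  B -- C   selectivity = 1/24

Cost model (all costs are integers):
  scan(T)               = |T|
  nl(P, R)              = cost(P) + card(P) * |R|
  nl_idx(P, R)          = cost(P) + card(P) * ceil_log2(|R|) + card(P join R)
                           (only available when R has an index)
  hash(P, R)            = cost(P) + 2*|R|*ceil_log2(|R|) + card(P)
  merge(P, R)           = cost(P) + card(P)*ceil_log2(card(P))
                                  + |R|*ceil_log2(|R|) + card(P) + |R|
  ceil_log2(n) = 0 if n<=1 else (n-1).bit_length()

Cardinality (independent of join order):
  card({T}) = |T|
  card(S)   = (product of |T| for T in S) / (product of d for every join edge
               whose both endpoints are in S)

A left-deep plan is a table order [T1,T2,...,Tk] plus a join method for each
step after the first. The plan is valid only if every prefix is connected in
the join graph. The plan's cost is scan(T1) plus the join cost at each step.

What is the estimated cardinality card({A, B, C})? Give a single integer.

500

Tables in S: A(50), B(120), C(20)
Edges inside S: B-A(d=10), B-C(d=24)
numerator = 50 * 120 * 20 = 120000
denominator = 10 * 24 = 240
card(S) = 120000 / 240 = 500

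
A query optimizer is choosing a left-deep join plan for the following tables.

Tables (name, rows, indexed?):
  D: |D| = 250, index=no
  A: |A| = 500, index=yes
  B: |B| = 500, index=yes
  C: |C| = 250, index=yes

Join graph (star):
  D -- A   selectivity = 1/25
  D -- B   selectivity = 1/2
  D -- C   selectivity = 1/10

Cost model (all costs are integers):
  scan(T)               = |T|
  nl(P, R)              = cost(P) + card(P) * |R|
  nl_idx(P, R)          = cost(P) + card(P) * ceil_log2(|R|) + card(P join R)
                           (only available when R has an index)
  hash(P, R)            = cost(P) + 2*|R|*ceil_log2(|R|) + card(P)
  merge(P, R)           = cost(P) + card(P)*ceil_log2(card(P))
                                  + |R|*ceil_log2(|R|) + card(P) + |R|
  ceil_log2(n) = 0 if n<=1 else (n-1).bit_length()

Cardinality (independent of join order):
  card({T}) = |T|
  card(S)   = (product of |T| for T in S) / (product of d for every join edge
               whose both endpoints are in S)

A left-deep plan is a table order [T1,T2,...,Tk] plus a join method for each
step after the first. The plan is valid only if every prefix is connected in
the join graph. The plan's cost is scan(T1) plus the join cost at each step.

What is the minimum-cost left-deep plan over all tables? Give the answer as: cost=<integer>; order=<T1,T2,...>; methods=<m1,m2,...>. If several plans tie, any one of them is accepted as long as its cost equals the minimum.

cost=148000; order=A,D,C,B; methods=hash,hash,hash

Selinger DP (subsets sized 1..n):
  {D}: scan cost=250, card=250
  {A}: scan cost=500, card=500
  {B}: scan cost=500, card=500
  {C}: scan cost=250, card=250
  {AD}: card=5000; try (D,hash)→5000, (A,merge)→7500, (A,nl_idx)→7500, (D,merge)→7750, (A,hash)→9500, (A,nl)→125250 …(+1); best=5000 via (D,hash)
  {BD}: card=62500; try (D,hash)→5000, (B,merge)→7500, (D,merge)→7750, (B,hash)→9500, (B,nl_idx)→65000, (B,nl)→125250 …(+1); best=5000 via (D,hash)
  {CD}: card=6250; try (D,hash)→4500, (C,hash)→4500, (D,merge)→4750, (C,merge)→4750, (C,nl_idx)→8500, (D,nl)→62750 …(+1); best=4500 via (D,hash)
  {ABD}: card=1250000; try (B,hash)→19000, (A,hash)→76500, (B,merge)→80000, (A,merge)→1072500, (B,nl_idx)→1300000, (A,nl_idx)→1817500 …(+2); best=19000 via (B,hash)
  {ACD}: card=125000; try (C,hash)→14000, (A,hash)→19750, (C,merge)→77250, (A,merge)→97000, (C,nl_idx)→170000, (A,nl_idx)→185750 …(+2); best=14000 via (C,hash)
  {BCD}: card=1562500; try (B,hash)→19750, (C,hash)→71500, (B,merge)→97000, (C,merge)→1069750, (B,nl_idx)→1623250, (C,nl_idx)→2067500 …(+2); best=19750 via (B,hash)
  {ABCD}: card=31250000; try (B,hash)→148000, (C,hash)→1273000, (A,hash)→1591250, (B,merge)→2269000, (C,merge)→27521250, (B,nl_idx)→32389000 …(+6); best=148000 via (B,hash)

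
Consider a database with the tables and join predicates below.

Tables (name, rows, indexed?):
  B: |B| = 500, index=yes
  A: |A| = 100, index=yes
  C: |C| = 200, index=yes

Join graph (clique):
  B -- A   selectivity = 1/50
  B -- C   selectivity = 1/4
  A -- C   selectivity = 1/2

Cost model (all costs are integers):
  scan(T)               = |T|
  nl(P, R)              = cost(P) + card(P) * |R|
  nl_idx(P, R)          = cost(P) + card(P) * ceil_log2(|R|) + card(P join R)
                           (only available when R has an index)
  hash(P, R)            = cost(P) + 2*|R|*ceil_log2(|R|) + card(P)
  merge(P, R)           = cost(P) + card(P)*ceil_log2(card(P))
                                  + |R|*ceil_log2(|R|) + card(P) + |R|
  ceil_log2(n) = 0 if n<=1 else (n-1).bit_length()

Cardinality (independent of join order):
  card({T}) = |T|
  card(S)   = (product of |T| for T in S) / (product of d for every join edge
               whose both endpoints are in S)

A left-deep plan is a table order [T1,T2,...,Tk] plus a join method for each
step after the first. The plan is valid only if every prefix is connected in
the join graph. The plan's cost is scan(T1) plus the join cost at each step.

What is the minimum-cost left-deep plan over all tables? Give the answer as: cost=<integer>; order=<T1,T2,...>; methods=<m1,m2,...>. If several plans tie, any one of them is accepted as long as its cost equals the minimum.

cost=6200; order=A,B,C; methods=nl_idx,hash

Selinger DP (subsets sized 1..n):
  {B}: scan cost=500, card=500
  {A}: scan cost=100, card=100
  {C}: scan cost=200, card=200
  {AB}: card=1000; try (B,nl_idx)→2000, (A,hash)→2400, (A,nl_idx)→5000, (B,merge)→5900, (A,merge)→6300, (B,hash)→9200 …(+2); best=2000 via (B,nl_idx)
  {BC}: card=25000; try (C,hash)→4200, (B,merge)→7000, (C,merge)→7300, (B,hash)→9400, (B,nl_idx)→27000, (C,nl_idx)→29500 …(+2); best=4200 via (C,hash)
  {AC}: card=10000; try (A,hash)→1800, (C,merge)→2700, (A,merge)→2800, (C,hash)→3400, (C,nl_idx)→10900, (A,nl_idx)→11600 …(+2); best=1800 via (A,hash)
  {ABC}: card=25000; try (C,hash)→6200, (C,merge)→14800, (B,hash)→20800, (A,hash)→30600, (C,nl_idx)→35000, (B,nl_idx)→116800 …(+6); best=6200 via (C,hash)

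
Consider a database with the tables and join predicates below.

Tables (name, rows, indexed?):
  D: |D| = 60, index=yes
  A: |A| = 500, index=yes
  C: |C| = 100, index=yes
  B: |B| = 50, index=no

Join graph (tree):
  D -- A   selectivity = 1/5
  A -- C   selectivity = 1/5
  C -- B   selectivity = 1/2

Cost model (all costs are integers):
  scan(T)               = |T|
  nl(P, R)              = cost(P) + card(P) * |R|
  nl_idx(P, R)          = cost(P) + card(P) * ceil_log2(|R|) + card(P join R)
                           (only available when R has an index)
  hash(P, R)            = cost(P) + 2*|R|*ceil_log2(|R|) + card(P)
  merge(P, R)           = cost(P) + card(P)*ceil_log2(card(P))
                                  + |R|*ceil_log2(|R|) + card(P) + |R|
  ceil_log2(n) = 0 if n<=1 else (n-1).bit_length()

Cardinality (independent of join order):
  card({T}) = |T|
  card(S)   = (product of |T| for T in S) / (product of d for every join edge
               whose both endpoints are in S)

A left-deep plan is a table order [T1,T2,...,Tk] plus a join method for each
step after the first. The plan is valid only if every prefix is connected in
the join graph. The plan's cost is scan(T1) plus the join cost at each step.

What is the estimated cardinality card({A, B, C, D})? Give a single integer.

Tables in S: A(500), B(50), C(100), D(60)
Edges inside S: D-A(d=5), A-C(d=5), C-B(d=2)
numerator = 500 * 50 * 100 * 60 = 150000000
denominator = 5 * 5 * 2 = 50
card(S) = 150000000 / 50 = 3000000

3000000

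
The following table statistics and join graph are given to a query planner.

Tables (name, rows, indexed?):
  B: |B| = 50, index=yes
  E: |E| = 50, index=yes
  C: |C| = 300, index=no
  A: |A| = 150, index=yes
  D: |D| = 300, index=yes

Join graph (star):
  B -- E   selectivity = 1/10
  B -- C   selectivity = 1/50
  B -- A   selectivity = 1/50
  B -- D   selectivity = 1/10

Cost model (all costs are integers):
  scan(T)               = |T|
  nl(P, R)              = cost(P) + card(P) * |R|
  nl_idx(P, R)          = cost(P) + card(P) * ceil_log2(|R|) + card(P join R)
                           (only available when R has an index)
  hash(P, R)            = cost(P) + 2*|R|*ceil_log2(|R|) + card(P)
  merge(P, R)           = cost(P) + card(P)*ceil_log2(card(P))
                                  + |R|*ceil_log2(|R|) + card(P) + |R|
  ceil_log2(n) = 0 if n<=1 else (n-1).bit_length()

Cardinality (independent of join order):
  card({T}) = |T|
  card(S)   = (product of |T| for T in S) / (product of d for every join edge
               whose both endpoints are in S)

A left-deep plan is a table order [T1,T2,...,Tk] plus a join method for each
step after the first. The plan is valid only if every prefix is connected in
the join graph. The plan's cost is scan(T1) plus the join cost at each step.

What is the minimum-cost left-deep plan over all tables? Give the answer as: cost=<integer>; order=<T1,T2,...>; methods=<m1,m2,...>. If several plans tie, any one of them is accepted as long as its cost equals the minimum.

Selinger DP (subsets sized 1..n):
  {B}: scan cost=50, card=50
  {E}: scan cost=50, card=50
  {C}: scan cost=300, card=300
  {A}: scan cost=150, card=150
  {D}: scan cost=300, card=300
  {BE}: card=250; try (E,nl_idx)→600, (B,nl_idx)→600, (E,hash)→700, (B,hash)→700, (E,merge)→750, (B,merge)→750 …(+2); best=600 via (E,nl_idx)
  {BC}: card=300; try (B,hash)→1200, (B,nl_idx)→2400, (C,merge)→3400, (B,merge)→3650, (C,hash)→5500, (C,nl)→15050 …(+1); best=1200 via (B,hash)
  {AB}: card=150; try (A,nl_idx)→600, (B,hash)→900, (B,nl_idx)→1200, (A,merge)→1750, (B,merge)→1850, (A,hash)→2500 …(+2); best=600 via (A,nl_idx)
  {BD}: card=1500; try (B,hash)→1200, (D,nl_idx)→2000, (D,merge)→3400, (B,nl_idx)→3600, (B,merge)→3650, (D,hash)→5500 …(+2); best=1200 via (B,hash)
  {BCE}: card=1500; try (E,hash)→2100, (E,nl_idx)→4500, (E,merge)→4550, (C,merge)→5850, (C,hash)→6250, (E,nl)→16200 …(+1); best=2100 via (E,hash)
  {ABE}: card=750; try (E,hash)→1350, (E,nl_idx)→2250, (E,merge)→2300, (A,hash)→3250, (A,nl_idx)→3350, (A,merge)→4200 …(+2); best=1350 via (E,hash)
  {BDE}: card=7500; try (E,hash)→3300, (D,merge)→5850, (D,hash)→6250, (D,nl_idx)→10350, (E,nl_idx)→17700, (E,merge)→19550 …(+2); best=3300 via (E,hash)
  {ABC}: card=900; try (A,hash)→3900, (A,nl_idx)→4500, (C,merge)→4950, (A,merge)→5550, (C,hash)→6150, (C,nl)→45600 …(+1); best=3900 via (A,hash)
  {BCD}: card=9000; try (D,hash)→6900, (D,merge)→7200, (C,hash)→8100, (D,nl_idx)→12900, (C,merge)→22200, (D,nl)→91200 …(+1); best=6900 via (D,hash)
  {ABD}: card=4500; try (D,merge)→4950, (A,hash)→5100, (D,hash)→6150, (D,nl_idx)→6450, (A,nl_idx)→17700, (A,merge)→20550 …(+2); best=4950 via (D,merge)
  {ABCE}: card=4500; try (E,hash)→5400, (A,hash)→6000, (C,hash)→7500, (C,merge)→12600, (E,nl_idx)→13800, (E,merge)→14150 …(+5); best=5400 via (E,hash)
  {BCDE}: card=45000; try (D,hash)→9000, (C,hash)→16200, (E,hash)→16500, (D,merge)→23100, (D,nl_idx)→60600, (E,nl_idx)→105900 …(+5); best=9000 via (D,hash)
  {ABDE}: card=22500; try (D,hash)→7500, (E,hash)→10050, (D,merge)→12600, (A,hash)→13200, (D,nl_idx)→30600, (E,nl_idx)→54450 …(+6); best=7500 via (D,hash)
  {ABCD}: card=27000; try (D,hash)→10200, (C,hash)→14850, (D,merge)→16800, (A,hash)→18300, (D,nl_idx)→39000, (C,merge)→70950 …(+5); best=10200 via (D,hash)
  {ABCDE}: card=135000; try (D,hash)→15300, (C,hash)→35400, (E,hash)→37800, (A,hash)→56400, (D,merge)→71400, (D,nl_idx)→180900 …(+9); best=15300 via (D,hash)

cost=15300; order=C,B,A,E,D; methods=hash,hash,hash,hash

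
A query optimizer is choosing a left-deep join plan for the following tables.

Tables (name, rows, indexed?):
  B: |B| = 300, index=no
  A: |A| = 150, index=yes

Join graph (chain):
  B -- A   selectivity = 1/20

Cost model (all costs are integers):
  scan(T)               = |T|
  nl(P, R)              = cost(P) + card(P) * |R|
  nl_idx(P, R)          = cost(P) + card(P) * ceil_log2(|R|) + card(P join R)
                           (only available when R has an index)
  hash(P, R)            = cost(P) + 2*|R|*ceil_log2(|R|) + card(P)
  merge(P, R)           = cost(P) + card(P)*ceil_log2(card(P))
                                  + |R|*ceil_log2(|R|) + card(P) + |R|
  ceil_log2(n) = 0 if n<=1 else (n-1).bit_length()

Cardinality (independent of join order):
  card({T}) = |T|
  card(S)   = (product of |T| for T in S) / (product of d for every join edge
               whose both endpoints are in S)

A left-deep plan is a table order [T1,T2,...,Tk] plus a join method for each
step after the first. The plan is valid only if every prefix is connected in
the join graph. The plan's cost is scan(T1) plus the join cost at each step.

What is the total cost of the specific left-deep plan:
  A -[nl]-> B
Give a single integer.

step 1: scan A: cost=150, card=150
step 2: join B via nl
    card(P join B) = 150*300/(20) = 2250
    cost = 150 + 150*300 = 45150

45150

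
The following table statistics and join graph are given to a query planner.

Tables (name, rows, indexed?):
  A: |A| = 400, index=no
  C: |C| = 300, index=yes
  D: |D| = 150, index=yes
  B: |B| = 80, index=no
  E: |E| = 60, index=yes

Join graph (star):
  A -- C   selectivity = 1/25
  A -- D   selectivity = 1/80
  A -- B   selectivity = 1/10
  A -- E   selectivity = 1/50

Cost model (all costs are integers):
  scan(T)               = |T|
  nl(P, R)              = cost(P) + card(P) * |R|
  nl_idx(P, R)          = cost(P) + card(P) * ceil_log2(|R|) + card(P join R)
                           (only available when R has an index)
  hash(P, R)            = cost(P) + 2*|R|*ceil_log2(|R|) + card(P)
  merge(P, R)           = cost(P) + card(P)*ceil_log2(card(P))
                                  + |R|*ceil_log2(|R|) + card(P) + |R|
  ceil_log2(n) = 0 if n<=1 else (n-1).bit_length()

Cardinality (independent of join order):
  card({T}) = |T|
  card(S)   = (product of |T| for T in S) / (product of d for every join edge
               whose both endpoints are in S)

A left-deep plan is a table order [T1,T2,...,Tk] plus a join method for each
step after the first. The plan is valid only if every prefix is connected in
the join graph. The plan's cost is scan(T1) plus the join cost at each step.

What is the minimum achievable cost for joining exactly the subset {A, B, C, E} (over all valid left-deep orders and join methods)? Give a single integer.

12360

Selinger DP over subsets of {A,B,C,E}:
  {A}: scan cost=400, card=400
  {C}: scan cost=300, card=300
  {B}: scan cost=80, card=80
  {E}: scan cost=60, card=60
  {AC}: card=4800; try (C,hash)→6200, (A,merge)→7300, (C,merge)→7400, (A,hash)→7800, (C,nl_idx)→8800, (A,nl)→120300 …(+1); best=6200 via (C,hash)
  {AB}: card=3200; try (B,hash)→1920, (A,merge)→4720, (B,merge)→5040, (A,hash)→7360, (A,nl)→32080, (B,nl)→32400; best=1920 via (B,hash)
  {AE}: card=480; try (E,hash)→1520, (E,nl_idx)→3280, (A,merge)→4480, (E,merge)→4820, (A,hash)→7320, (A,nl)→24060 …(+1); best=1520 via (E,hash)
  {ABC}: card=38400; try (C,hash)→10520, (B,hash)→12120, (C,merge)→46520, (C,nl_idx)→69120, (B,merge)→74040, (B,nl)→390200 …(+1); best=10520 via (C,hash)
  {ACE}: card=5760; try (C,hash)→7400, (C,merge)→9320, (C,nl_idx)→11600, (E,hash)→11720, (E,nl_idx)→40760, (E,merge)→73820 …(+2); best=7400 via (C,hash)
  {ABE}: card=3840; try (B,hash)→3120, (E,hash)→5840, (B,merge)→6960, (E,nl_idx)→24960, (B,nl)→39920, (E,merge)→43940 …(+1); best=3120 via (B,hash)
  {ABCE}: card=46080; try (C,hash)→12360, (B,hash)→14280, (E,hash)→49640, (C,merge)→56040, (C,nl_idx)→83760, (B,merge)→88680 …(+5); best=12360 via (C,hash)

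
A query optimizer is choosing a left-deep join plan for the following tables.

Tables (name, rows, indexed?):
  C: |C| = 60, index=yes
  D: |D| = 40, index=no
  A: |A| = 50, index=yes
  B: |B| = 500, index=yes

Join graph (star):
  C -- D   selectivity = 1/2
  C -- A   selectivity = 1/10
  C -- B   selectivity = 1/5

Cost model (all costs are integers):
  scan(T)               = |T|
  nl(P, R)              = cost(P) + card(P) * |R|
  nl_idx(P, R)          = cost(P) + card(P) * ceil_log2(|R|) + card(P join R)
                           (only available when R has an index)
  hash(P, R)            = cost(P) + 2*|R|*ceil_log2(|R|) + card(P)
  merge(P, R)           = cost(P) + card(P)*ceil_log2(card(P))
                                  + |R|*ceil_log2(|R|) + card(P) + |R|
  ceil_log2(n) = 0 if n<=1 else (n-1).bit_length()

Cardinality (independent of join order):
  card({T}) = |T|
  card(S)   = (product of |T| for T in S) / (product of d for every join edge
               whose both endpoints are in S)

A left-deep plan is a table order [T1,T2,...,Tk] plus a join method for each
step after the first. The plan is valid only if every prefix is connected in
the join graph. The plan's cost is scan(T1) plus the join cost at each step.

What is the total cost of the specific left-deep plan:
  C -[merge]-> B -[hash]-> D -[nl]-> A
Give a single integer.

step 1: scan C: cost=60, card=60
step 2: join B via merge
    card(P join B) = 60*500/(5) = 6000
    cost = 60 + 60*6 + 500*9 + 60 + 500 = 5480
step 3: join D via hash
    card(P join D) = 6000*40/(2) = 120000
    cost = 5480 + 2*40*6 + 6000 = 11960
step 4: join A via nl
    card(P join A) = 120000*50/(10) = 600000
    cost = 11960 + 120000*50 = 6011960

6011960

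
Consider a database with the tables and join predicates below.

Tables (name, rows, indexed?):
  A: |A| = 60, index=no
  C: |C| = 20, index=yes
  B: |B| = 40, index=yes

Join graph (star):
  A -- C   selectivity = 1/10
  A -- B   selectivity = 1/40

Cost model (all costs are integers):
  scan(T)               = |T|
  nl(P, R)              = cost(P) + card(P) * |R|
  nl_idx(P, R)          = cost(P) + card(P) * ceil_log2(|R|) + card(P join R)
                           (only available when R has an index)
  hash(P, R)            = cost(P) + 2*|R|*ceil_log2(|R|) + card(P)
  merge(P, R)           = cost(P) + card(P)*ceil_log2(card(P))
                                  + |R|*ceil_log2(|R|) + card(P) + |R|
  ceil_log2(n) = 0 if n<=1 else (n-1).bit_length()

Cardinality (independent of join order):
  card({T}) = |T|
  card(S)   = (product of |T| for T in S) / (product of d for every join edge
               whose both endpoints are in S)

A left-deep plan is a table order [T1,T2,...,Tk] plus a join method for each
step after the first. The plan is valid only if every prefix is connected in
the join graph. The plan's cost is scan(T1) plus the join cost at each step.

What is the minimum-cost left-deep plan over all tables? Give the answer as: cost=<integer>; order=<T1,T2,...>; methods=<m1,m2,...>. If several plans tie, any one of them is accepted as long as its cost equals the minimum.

Selinger DP (subsets sized 1..n):
  {A}: scan cost=60, card=60
  {C}: scan cost=20, card=20
  {B}: scan cost=40, card=40
  {AC}: card=120; try (C,hash)→320, (C,nl_idx)→480, (A,merge)→560, (C,merge)→600, (A,hash)→760, (A,nl)→1220 …(+1); best=320 via (C,hash)
  {AB}: card=60; try (B,nl_idx)→480, (B,hash)→600, (A,merge)→740, (B,merge)→760, (A,hash)→800, (A,nl)→2440 …(+1); best=480 via (B,nl_idx)
  {ABC}: card=120; try (C,hash)→740, (C,nl_idx)→900, (B,hash)→920, (C,merge)→1020, (B,nl_idx)→1160, (B,merge)→1560 …(+2); best=740 via (C,hash)

cost=740; order=A,B,C; methods=nl_idx,hash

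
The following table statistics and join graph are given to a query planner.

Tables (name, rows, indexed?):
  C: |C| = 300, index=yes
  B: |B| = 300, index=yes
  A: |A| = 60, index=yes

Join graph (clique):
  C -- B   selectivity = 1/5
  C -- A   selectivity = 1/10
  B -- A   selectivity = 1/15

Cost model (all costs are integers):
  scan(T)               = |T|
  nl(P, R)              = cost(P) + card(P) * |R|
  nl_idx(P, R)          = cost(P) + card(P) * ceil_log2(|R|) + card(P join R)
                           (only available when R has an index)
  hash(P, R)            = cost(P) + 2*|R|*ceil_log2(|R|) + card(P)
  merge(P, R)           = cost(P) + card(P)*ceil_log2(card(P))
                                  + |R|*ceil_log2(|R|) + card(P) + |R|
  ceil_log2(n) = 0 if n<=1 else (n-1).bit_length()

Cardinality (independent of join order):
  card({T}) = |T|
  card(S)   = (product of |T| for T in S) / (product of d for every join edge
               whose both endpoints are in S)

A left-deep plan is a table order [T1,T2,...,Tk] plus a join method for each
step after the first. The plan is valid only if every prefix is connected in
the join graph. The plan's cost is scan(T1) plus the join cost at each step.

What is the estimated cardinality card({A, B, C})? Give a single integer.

Tables in S: A(60), B(300), C(300)
Edges inside S: C-B(d=5), C-A(d=10), B-A(d=15)
numerator = 60 * 300 * 300 = 5400000
denominator = 5 * 10 * 15 = 750
card(S) = 5400000 / 750 = 7200

7200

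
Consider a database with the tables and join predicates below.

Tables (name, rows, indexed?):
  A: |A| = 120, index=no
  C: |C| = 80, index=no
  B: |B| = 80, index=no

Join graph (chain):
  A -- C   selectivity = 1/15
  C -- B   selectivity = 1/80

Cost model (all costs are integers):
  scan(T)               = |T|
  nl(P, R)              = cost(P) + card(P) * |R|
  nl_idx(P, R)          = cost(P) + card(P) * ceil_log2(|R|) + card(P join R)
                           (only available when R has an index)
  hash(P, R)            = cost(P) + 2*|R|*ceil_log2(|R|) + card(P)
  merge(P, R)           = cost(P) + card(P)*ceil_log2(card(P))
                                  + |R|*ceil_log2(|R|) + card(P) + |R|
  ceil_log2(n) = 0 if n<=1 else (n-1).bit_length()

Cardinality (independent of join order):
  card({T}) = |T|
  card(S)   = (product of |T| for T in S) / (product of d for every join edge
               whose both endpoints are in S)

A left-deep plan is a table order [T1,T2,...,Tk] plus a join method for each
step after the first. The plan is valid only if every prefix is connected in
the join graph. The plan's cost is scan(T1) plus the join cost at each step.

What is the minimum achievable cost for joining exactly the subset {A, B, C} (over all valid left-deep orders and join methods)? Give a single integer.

Selinger DP over subsets of {A,B,C}:
  {A}: scan cost=120, card=120
  {C}: scan cost=80, card=80
  {B}: scan cost=80, card=80
  {AC}: card=640; try (C,hash)→1360, (A,merge)→1680, (C,merge)→1720, (A,hash)→1840, (A,nl)→9680, (C,nl)→9720; best=1360 via (C,hash)
  {BC}: card=80; try (C,hash)→1280, (B,hash)→1280, (C,merge)→1360, (B,merge)→1360, (C,nl)→6480, (B,nl)→6480; best=1280 via (C,hash)
  {ABC}: card=640; try (A,merge)→2880, (A,hash)→3040, (B,hash)→3120, (B,merge)→9040, (A,nl)→10880, (B,nl)→52560; best=2880 via (A,merge)

2880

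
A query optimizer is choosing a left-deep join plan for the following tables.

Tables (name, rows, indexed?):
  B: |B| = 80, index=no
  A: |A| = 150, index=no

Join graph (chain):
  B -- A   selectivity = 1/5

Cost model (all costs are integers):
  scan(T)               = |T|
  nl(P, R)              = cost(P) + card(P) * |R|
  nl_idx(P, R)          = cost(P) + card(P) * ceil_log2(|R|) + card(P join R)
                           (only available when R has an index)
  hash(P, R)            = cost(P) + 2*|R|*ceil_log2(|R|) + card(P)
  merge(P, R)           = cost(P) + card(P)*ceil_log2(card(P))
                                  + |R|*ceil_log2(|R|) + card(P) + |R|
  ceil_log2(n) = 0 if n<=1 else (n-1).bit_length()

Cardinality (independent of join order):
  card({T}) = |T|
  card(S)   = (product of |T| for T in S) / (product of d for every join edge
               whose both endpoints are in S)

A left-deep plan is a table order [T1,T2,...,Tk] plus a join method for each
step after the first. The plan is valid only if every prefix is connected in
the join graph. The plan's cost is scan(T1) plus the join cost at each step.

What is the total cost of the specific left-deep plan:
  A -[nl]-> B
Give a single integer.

step 1: scan A: cost=150, card=150
step 2: join B via nl
    card(P join B) = 150*80/(5) = 2400
    cost = 150 + 150*80 = 12150

12150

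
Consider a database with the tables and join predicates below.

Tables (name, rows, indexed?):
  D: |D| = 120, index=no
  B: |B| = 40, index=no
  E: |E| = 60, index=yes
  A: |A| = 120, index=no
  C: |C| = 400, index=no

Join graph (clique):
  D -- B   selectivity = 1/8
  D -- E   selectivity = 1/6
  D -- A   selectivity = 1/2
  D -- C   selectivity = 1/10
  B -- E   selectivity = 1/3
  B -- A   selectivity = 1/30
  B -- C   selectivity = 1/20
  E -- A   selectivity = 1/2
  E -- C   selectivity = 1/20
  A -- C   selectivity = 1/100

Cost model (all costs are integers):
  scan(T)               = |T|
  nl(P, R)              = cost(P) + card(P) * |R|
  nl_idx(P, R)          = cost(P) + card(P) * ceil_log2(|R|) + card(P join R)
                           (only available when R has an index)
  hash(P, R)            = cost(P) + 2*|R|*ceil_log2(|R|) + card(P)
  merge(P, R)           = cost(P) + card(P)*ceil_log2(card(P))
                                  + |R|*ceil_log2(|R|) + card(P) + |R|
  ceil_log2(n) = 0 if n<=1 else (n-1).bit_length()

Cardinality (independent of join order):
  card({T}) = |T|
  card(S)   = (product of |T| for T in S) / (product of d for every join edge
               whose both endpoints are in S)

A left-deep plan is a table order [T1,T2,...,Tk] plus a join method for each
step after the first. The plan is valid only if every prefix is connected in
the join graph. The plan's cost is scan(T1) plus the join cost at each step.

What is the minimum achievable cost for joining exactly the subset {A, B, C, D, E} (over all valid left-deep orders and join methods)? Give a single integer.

4688

Selinger DP over subsets of {A,B,C,D,E}:
  {D}: scan cost=120, card=120
  {B}: scan cost=40, card=40
  {E}: scan cost=60, card=60
  {A}: scan cost=120, card=120
  {C}: scan cost=400, card=400
  {BD}: card=600; try (B,hash)→720, (D,merge)→1280, (B,merge)→1360, (D,hash)→1760, (D,nl)→4840, (B,nl)→4920; best=720 via (B,hash)
  {DE}: card=1200; try (E,hash)→960, (D,merge)→1440, (E,merge)→1500, (D,hash)→1800, (E,nl_idx)→2040, (D,nl)→7260 …(+1); best=960 via (E,hash)
  {AD}: card=7200; try (D,hash)→1920, (A,hash)→1920, (D,merge)→2040, (A,merge)→2040, (D,nl)→14520, (A,nl)→14520; best=1920 via (D,hash)
  {CD}: card=4800; try (D,hash)→2480, (C,merge)→5080, (D,merge)→5360, (C,hash)→7440, (C,nl)→48120, (D,nl)→48400; best=2480 via (D,hash)
  {BE}: card=800; try (B,hash)→600, (E,merge)→740, (B,merge)→760, (E,hash)→800, (E,nl_idx)→1080, (E,nl)→2440 …(+1); best=600 via (B,hash)
  {AB}: card=160; try (B,hash)→720, (A,merge)→1280, (B,merge)→1360, (A,hash)→1760, (A,nl)→4840, (B,nl)→4920; best=720 via (B,hash)
  {BC}: card=800; try (B,hash)→1280, (C,merge)→4320, (B,merge)→4680, (C,hash)→7280, (C,nl)→16040, (B,nl)→16400; best=1280 via (B,hash)
  {AE}: card=3600; try (E,hash)→960, (A,merge)→1440, (E,merge)→1500, (A,hash)→1800, (E,nl_idx)→4440, (A,nl)→7260 …(+1); best=960 via (E,hash)
  {CE}: card=1200; try (E,hash)→1520, (E,nl_idx)→4000, (C,merge)→4480, (E,merge)→4820, (C,hash)→7320, (C,nl)→24060 …(+1); best=1520 via (E,hash)
  {AC}: card=480; try (A,hash)→2480, (C,merge)→5080, (A,merge)→5360, (C,hash)→7440, (C,nl)→48120, (A,nl)→48400; best=2480 via (A,hash)
  {BDE}: card=2000; try (E,hash)→2040, (B,hash)→2640, (D,hash)→3080, (E,nl_idx)→6320, (E,merge)→7740, (D,merge)→10360 …(+4); best=2040 via (E,hash)
  {ABD}: card=1200; try (D,hash)→2560, (A,hash)→3000, (D,merge)→3120, (A,merge)→8280, (B,hash)→9600, (D,nl)→19920 …(+3); best=2560 via (D,hash)
  {BCD}: card=1200; try (D,hash)→3760, (B,hash)→7760, (C,hash)→8520, (D,merge)→11040, (C,merge)→11320, (B,merge)→69960 …(+3); best=3760 via (D,hash)
  {ADE}: card=36000; try (A,hash)→3840, (D,hash)→6240, (E,hash)→9840, (A,merge)→16320, (D,merge)→48720, (E,nl_idx)→81120 …(+4); best=3840 via (A,hash)
  {CDE}: card=2400; try (D,hash)→4400, (E,hash)→8000, (C,hash)→9360, (D,merge)→16880, (C,merge)→19360, (E,nl_idx)→33680 …(+4); best=4400 via (D,hash)
  {ACD}: card=2880; try (D,hash)→4640, (D,merge)→8240, (A,hash)→8960, (C,hash)→16320, (D,nl)→60080, (A,merge)→70640 …(+3); best=4640 via (D,hash)
  {ABE}: card=1600; try (E,hash)→1600, (E,merge)→2580, (A,hash)→3080, (E,nl_idx)→3280, (B,hash)→5040, (E,nl)→10320 …(+4); best=1600 via (E,hash)
  {BCE}: card=800; try (E,hash)→2800, (B,hash)→3200, (E,nl_idx)→6880, (C,hash)→8600, (E,merge)→10500, (C,merge)→13400 …(+4); best=2800 via (E,hash)
  {ABC}: card=32; try (B,hash)→3440, (A,hash)→3760, (C,merge)→6160, (B,merge)→7560, (C,hash)→8080, (A,merge)→11040 …(+3); best=3440 via (B,hash)
  {ACE}: card=720; try (E,hash)→3680, (A,hash)→4400, (E,nl_idx)→6080, (E,merge)→7700, (C,hash)→11760, (A,merge)→16880 …(+4); best=3680 via (E,hash)
  {ABDE}: card=2000; try (E,hash)→4480, (D,hash)→4880, (A,hash)→5720, (E,nl_idx)→11760, (E,merge)→17380, (D,merge)→21760 …(+7); best=4480 via (E,hash)
  {BCDE}: card=200; try (D,hash)→5280, (E,hash)→5680, (B,hash)→7280, (E,nl_idx)→11160, (C,hash)→11240, (D,merge)→12560 …(+7); best=5280 via (D,hash)
  {ABCD}: card=24; try (D,merge)→4592, (D,hash)→5152, (A,hash)→6640, (D,nl)→7280, (B,hash)→8000, (C,hash)→10960 …(+6); best=4592 via (D,merge)
  {ACDE}: card=720; try (D,hash)→6080, (E,hash)→8240, (A,hash)→8480, (D,merge)→12560, (E,nl_idx)→22640, (A,merge)→36560 …(+7); best=6080 via (D,hash)
  {ABCE}: card=16; try (E,nl_idx)→3648, (E,merge)→4052, (E,hash)→4192, (B,hash)→4880, (A,hash)→5280, (E,nl)→5360 …(+7); best=3648 via (E,nl_idx)
  {ABCDE}: card=2; try (D,merge)→4688, (E,nl_idx)→4738, (E,merge)→5156, (E,hash)→5336, (D,hash)→5344, (D,nl)→5568 …(+10); best=4688 via (D,merge)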